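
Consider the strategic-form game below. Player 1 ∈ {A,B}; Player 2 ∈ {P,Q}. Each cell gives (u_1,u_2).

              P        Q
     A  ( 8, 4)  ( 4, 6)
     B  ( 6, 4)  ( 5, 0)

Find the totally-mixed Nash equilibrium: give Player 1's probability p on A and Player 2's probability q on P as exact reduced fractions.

(p,q) = (2/3, 1/3)

P1 indiff ⇒ q·8+(1-q)·4 = q·6+(1-q)·5 ⇒ q(2) = (1-q)(1) ⇒ q = 1/3
P2 indiff ⇒ p·4+(1-p)·4 = p·6+(1-p)·0 ⇒ p(-2) = (1-p)(-4) ⇒ p = 2/3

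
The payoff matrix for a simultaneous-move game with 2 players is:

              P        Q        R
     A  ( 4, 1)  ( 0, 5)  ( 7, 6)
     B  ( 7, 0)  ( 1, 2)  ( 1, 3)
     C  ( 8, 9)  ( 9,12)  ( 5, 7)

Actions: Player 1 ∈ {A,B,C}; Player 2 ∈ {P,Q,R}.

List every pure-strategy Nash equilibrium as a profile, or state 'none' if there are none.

Nash profiles: (A,R), (C,Q)

(A,P): not NE [P1→C gives 8>4; P2→R gives 6>1]
(A,Q): not NE [P1→C gives 9>0; P2→R gives 6>5]
(A,R): NE
(B,P): not NE [P1→C gives 8>7; P2→R gives 3>0]
(B,Q): not NE [P1→C gives 9>1; P2→R gives 3>2]
(B,R): not NE [P1→A gives 7>1]
(C,P): not NE [P2→Q gives 12>9]
(C,Q): NE
(C,R): not NE [P1→A gives 7>5; P2→Q gives 12>7]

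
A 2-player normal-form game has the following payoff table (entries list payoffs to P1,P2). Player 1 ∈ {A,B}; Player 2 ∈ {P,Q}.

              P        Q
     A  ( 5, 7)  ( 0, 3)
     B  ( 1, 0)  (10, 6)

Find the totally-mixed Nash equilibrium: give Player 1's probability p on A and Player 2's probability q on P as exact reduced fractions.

(p,q) = (3/5, 5/7)

P1 indiff ⇒ q·5+(1-q)·0 = q·1+(1-q)·10 ⇒ q(4) = (1-q)(10) ⇒ q = 5/7
P2 indiff ⇒ p·7+(1-p)·0 = p·3+(1-p)·6 ⇒ p(4) = (1-p)(6) ⇒ p = 3/5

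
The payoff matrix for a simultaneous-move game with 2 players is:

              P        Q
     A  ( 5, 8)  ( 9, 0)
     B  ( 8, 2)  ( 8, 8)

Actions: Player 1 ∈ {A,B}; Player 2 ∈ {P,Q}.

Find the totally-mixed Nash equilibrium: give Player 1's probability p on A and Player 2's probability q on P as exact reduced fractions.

P1 mixes 3/7 on A; P2 mixes 1/4 on P

P1 indiff ⇒ q·5+(1-q)·9 = q·8+(1-q)·8 ⇒ q(-3) = (1-q)(-1) ⇒ q = 1/4
P2 indiff ⇒ p·8+(1-p)·2 = p·0+(1-p)·8 ⇒ p(8) = (1-p)(6) ⇒ p = 3/7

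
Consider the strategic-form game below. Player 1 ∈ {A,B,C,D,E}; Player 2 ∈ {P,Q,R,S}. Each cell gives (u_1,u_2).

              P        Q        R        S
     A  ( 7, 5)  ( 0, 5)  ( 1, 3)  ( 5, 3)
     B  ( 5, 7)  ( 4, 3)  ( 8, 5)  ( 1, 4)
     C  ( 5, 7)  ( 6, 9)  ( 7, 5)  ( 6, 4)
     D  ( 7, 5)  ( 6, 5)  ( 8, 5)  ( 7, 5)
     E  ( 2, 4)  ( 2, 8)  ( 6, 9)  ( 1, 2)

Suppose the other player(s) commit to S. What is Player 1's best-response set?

argmax u_1 = {D}

u_1(A vs S) = 5
u_1(B vs S) = 1
u_1(C vs S) = 6
u_1(D vs S) = 7
u_1(E vs S) = 1
max payoff 7 at {D}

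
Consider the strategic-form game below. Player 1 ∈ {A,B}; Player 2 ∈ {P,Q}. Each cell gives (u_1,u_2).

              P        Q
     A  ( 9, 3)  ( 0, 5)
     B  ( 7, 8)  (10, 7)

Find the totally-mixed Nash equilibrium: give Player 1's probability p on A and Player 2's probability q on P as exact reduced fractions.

P1 mixes 1/3 on A; P2 mixes 5/6 on P

P1 indiff ⇒ q·9+(1-q)·0 = q·7+(1-q)·10 ⇒ q(2) = (1-q)(10) ⇒ q = 5/6
P2 indiff ⇒ p·3+(1-p)·8 = p·5+(1-p)·7 ⇒ p(-2) = (1-p)(-1) ⇒ p = 1/3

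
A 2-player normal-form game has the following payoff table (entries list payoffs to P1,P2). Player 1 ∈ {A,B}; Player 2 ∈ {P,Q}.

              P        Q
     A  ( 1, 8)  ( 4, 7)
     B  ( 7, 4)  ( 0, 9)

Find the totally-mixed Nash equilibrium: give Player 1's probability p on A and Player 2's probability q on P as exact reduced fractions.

P1 mixes 5/6 on A; P2 mixes 2/5 on P

P1 indiff ⇒ q·1+(1-q)·4 = q·7+(1-q)·0 ⇒ q(-6) = (1-q)(-4) ⇒ q = 2/5
P2 indiff ⇒ p·8+(1-p)·4 = p·7+(1-p)·9 ⇒ p(1) = (1-p)(5) ⇒ p = 5/6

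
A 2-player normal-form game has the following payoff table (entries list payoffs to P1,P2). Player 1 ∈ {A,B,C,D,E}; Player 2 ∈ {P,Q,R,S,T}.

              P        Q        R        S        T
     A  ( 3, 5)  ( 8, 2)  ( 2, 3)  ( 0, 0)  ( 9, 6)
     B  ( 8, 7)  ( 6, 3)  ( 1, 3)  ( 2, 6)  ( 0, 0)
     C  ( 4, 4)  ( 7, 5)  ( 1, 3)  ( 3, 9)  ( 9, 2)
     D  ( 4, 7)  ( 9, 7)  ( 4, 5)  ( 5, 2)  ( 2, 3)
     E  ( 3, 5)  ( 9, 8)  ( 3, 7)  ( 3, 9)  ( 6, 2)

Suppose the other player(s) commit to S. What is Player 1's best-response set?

argmax u_1 = {D}

u_1(A vs S) = 0
u_1(B vs S) = 2
u_1(C vs S) = 3
u_1(D vs S) = 5
u_1(E vs S) = 3
max payoff 5 at {D}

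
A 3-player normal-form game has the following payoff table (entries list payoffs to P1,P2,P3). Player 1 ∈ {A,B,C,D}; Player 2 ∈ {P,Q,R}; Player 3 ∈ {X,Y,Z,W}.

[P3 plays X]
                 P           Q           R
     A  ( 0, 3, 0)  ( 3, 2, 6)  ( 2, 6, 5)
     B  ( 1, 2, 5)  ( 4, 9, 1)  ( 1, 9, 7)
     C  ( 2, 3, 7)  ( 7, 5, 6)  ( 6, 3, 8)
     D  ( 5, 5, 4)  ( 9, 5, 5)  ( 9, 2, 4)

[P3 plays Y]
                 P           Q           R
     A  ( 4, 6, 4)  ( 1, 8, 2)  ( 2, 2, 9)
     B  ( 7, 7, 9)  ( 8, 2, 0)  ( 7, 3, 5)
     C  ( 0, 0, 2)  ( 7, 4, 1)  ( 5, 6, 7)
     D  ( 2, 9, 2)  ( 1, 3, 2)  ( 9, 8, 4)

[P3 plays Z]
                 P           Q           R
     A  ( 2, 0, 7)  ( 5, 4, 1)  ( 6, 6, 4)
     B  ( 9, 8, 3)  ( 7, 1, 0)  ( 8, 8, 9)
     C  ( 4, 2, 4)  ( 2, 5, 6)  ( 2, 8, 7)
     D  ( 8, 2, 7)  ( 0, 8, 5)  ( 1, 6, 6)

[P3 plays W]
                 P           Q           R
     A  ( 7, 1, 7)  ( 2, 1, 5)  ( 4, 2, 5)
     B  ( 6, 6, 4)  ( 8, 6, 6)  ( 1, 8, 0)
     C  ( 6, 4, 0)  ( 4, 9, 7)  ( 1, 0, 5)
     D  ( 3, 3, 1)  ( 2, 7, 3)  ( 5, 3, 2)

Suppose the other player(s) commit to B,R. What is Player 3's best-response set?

BR_3 = {Z}

u_3(X vs B,R) = 7
u_3(Y vs B,R) = 5
u_3(Z vs B,R) = 9
u_3(W vs B,R) = 0
max payoff 9 at {Z}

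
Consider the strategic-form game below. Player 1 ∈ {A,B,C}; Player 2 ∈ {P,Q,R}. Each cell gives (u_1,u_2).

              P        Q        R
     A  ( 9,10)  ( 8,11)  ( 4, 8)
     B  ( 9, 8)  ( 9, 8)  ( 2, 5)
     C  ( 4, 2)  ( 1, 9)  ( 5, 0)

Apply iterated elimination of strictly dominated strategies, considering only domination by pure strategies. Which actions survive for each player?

Survivors P1:{A,B} P2:{P,Q}

P2 drop R (P beats it: A:10>8 B:8>5 C:2>0)
P1 drop C (A beats it: P:9>4 Q:8>1)
P1→{A,B} P2→{P,Q}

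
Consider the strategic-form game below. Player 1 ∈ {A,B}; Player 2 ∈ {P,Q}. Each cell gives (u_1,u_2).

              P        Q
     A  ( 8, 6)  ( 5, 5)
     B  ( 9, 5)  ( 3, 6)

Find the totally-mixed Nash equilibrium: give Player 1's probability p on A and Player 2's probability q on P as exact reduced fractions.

(p,q) = (1/2, 2/3)

P1 indiff ⇒ q·8+(1-q)·5 = q·9+(1-q)·3 ⇒ q(-1) = (1-q)(-2) ⇒ q = 2/3
P2 indiff ⇒ p·6+(1-p)·5 = p·5+(1-p)·6 ⇒ p(1) = (1-p)(1) ⇒ p = 1/2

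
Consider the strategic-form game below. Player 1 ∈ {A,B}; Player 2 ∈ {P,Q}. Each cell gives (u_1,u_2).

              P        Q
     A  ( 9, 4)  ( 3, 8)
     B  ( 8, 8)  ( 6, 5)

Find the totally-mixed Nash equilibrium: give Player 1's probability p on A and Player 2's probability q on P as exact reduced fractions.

(p,q) = (3/7, 3/4)

P1 indiff ⇒ q·9+(1-q)·3 = q·8+(1-q)·6 ⇒ q(1) = (1-q)(3) ⇒ q = 3/4
P2 indiff ⇒ p·4+(1-p)·8 = p·8+(1-p)·5 ⇒ p(-4) = (1-p)(-3) ⇒ p = 3/7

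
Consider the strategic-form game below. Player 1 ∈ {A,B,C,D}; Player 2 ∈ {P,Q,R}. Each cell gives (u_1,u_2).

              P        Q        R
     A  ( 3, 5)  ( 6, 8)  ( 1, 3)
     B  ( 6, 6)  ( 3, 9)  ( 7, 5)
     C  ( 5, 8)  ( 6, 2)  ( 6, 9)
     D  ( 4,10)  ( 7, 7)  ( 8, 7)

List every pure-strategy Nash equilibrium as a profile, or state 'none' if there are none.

PSNE: ∅

(A,P): not NE [P1→B gives 6>3; P2→Q gives 8>5]
(A,Q): not NE [P1→D gives 7>6]
(A,R): not NE [P1→D gives 8>1; P2→Q gives 8>3]
(B,P): not NE [P2→Q gives 9>6]
(B,Q): not NE [P1→D gives 7>3]
(B,R): not NE [P1→D gives 8>7; P2→Q gives 9>5]
(C,P): not NE [P1→B gives 6>5; P2→R gives 9>8]
(C,Q): not NE [P1→D gives 7>6; P2→R gives 9>2]
(C,R): not NE [P1→D gives 8>6]
(D,P): not NE [P1→B gives 6>4]
(D,Q): not NE [P2→P gives 10>7]
(D,R): not NE [P2→P gives 10>7]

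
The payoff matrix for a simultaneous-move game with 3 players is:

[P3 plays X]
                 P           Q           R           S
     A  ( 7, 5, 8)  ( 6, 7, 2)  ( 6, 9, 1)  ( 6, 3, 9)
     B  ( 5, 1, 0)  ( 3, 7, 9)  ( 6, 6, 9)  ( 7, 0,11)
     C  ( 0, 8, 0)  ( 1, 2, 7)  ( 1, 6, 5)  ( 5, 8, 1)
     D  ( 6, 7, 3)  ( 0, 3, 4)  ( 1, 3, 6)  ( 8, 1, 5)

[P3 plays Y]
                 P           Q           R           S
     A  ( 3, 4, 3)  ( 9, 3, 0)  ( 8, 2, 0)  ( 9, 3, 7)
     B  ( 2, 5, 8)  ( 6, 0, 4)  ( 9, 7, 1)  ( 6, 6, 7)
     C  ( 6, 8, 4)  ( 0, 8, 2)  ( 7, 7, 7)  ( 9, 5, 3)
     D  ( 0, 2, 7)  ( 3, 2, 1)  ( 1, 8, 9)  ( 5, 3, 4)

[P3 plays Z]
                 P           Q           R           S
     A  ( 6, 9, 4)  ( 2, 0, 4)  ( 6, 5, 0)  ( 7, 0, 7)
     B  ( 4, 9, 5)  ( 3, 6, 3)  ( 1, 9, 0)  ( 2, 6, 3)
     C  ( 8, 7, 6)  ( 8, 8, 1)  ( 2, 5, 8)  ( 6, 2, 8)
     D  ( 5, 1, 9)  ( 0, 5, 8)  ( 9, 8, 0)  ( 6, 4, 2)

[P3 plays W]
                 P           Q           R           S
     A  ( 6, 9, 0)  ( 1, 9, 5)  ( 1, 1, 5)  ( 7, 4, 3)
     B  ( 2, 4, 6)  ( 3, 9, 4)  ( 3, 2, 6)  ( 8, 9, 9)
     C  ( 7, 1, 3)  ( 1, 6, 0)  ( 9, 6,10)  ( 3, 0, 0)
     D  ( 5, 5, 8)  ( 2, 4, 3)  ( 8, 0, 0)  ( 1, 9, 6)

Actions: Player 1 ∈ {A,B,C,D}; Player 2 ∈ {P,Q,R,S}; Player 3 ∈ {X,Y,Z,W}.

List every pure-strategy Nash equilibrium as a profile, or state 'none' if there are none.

(A,P,X): not NE [P2→R gives 9>5]
(A,P,Y): not NE [P1→C gives 6>3; P3→X gives 8>3]
(A,P,Z): not NE [P1→C gives 8>6; P3→X gives 8>4]
(A,P,W): not NE [P1→C gives 7>6; P3→X gives 8>0]
(A,Q,X): not NE [P2→R gives 9>7; P3→W gives 5>2]
(A,Q,Y): not NE [P2→P gives 4>3; P3→W gives 5>0]
(A,Q,Z): not NE [P1→C gives 8>2; P2→P gives 9>0; P3→W gives 5>4]
(A,Q,W): not NE [P1→B gives 3>1]
(A,R,X): not NE [P3→W gives 5>1]
(A,R,Y): not NE [P1→B gives 9>8; P2→P gives 4>2; P3→W gives 5>0]
(A,R,Z): not NE [P1→D gives 9>6; P2→P gives 9>5; P3→W gives 5>0]
(A,R,W): not NE [P1→C gives 9>1; P2→Q gives 9>1]
(A,S,X): not NE [P1→D gives 8>6; P2→R gives 9>3]
(A,S,Y): not NE [P2→P gives 4>3; P3→X gives 9>7]
(A,S,Z): not NE [P2→P gives 9>0; P3→X gives 9>7]
(A,S,W): not NE [P1→B gives 8>7; P2→Q gives 9>4; P3→X gives 9>3]
(B,P,X): not NE [P1→A gives 7>5; P2→Q gives 7>1; P3→Y gives 8>0]
(B,P,Y): not NE [P1→C gives 6>2; P2→R gives 7>5]
(B,P,Z): not NE [P1→C gives 8>4; P3→Y gives 8>5]
(B,P,W): not NE [P1→C gives 7>2; P2→S gives 9>4; P3→Y gives 8>6]
(B,Q,X): not NE [P1→A gives 6>3]
(B,Q,Y): not NE [P1→A gives 9>6; P2→R gives 7>0; P3→X gives 9>4]
(B,Q,Z): not NE [P1→C gives 8>3; P2→R gives 9>6; P3→X gives 9>3]
(B,Q,W): not NE [P3→X gives 9>4]
(B,R,X): not NE [P2→Q gives 7>6]
(B,R,Y): not NE [P3→X gives 9>1]
(B,R,Z): not NE [P1→D gives 9>1; P3→X gives 9>0]
(B,R,W): not NE [P1→C gives 9>3; P2→S gives 9>2; P3→X gives 9>6]
(B,S,X): not NE [P1→D gives 8>7; P2→Q gives 7>0]
(B,S,Y): not NE [P1→C gives 9>6; P2→R gives 7>6; P3→X gives 11>7]
(B,S,Z): not NE [P1→A gives 7>2; P2→R gives 9>6; P3→X gives 11>3]
(B,S,W): not NE [P3→X gives 11>9]
(C,P,X): not NE [P1→A gives 7>0; P3→Z gives 6>0]
(C,P,Y): not NE [P3→Z gives 6>4]
(C,P,Z): not NE [P2→Q gives 8>7]
(C,P,W): not NE [P2→R gives 6>1; P3→Z gives 6>3]
(C,Q,X): not NE [P1→A gives 6>1; P2→S gives 8>2]
(C,Q,Y): not NE [P1→A gives 9>0; P3→X gives 7>2]
(C,Q,Z): not NE [P3→X gives 7>1]
(C,Q,W): not NE [P1→B gives 3>1; P3→X gives 7>0]
(C,R,X): not NE [P1→B gives 6>1; P2→S gives 8>6; P3→W gives 10>5]
(C,R,Y): not NE [P1→B gives 9>7; P2→Q gives 8>7; P3→W gives 10>7]
(C,R,Z): not NE [P1→D gives 9>2; P2→Q gives 8>5; P3→W gives 10>8]
(C,R,W): NE
(C,S,X): not NE [P1→D gives 8>5; P3→Z gives 8>1]
(C,S,Y): not NE [P2→Q gives 8>5; P3→Z gives 8>3]
(C,S,Z): not NE [P1→A gives 7>6; P2→Q gives 8>2]
(C,S,W): not NE [P1→B gives 8>3; P2→R gives 6>0; P3→Z gives 8>0]
(D,P,X): not NE [P1→A gives 7>6; P3→Z gives 9>3]
(D,P,Y): not NE [P1→C gives 6>0; P2→R gives 8>2; P3→Z gives 9>7]
(D,P,Z): not NE [P1→C gives 8>5; P2→R gives 8>1]
(D,P,W): not NE [P1→C gives 7>5; P2→S gives 9>5; P3→Z gives 9>8]
(D,Q,X): not NE [P1→A gives 6>0; P2→P gives 7>3; P3→Z gives 8>4]
(D,Q,Y): not NE [P1→A gives 9>3; P2→R gives 8>2; P3→Z gives 8>1]
(D,Q,Z): not NE [P1→C gives 8>0; P2→R gives 8>5]
(D,Q,W): not NE [P1→B gives 3>2; P2→S gives 9>4; P3→Z gives 8>3]
(D,R,X): not NE [P1→B gives 6>1; P2→P gives 7>3; P3→Y gives 9>6]
(D,R,Y): not NE [P1→B gives 9>1]
(D,R,Z): not NE [P3→Y gives 9>0]
(D,R,W): not NE [P1→C gives 9>8; P2→S gives 9>0; P3→Y gives 9>0]
(D,S,X): not NE [P2→P gives 7>1; P3→W gives 6>5]
(D,S,Y): not NE [P1→C gives 9>5; P2→R gives 8>3; P3→W gives 6>4]
(D,S,Z): not NE [P1→A gives 7>6; P2→R gives 8>4; P3→W gives 6>2]
(D,S,W): not NE [P1→B gives 8>1]

Nash profiles: (C,R,W)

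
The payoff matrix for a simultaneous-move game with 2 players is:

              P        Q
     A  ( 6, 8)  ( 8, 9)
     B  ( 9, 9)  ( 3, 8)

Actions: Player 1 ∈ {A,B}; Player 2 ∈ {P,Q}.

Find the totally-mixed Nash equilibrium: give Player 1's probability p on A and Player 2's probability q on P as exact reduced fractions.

(p,q) = (1/2, 5/8)

P1 indiff ⇒ q·6+(1-q)·8 = q·9+(1-q)·3 ⇒ q(-3) = (1-q)(-5) ⇒ q = 5/8
P2 indiff ⇒ p·8+(1-p)·9 = p·9+(1-p)·8 ⇒ p(-1) = (1-p)(-1) ⇒ p = 1/2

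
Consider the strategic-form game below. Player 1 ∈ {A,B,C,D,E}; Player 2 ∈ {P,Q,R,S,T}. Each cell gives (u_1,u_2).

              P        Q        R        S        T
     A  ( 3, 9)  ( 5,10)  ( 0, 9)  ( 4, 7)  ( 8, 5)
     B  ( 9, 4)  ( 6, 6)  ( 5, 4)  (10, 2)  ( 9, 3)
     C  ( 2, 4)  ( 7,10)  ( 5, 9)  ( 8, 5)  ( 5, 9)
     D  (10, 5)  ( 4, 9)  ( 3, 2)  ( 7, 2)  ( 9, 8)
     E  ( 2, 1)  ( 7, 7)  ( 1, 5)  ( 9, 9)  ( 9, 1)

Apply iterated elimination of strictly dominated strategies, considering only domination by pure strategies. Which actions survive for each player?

P1 drop A (B beats it: P:9>3 Q:6>5 R:5>0 S:10>4 T:9>8)
P2 drop P (Q beats it: B:6>4 C:10>4 D:9>5 E:7>1)
P2 drop R (Q beats it: B:6>4 C:10>9 D:9>2 E:7>5)
P2 drop T (Q beats it: B:6>3 C:10>9 D:9>8 E:7>1)
P1 drop D (B beats it: Q:6>4 S:10>7)
P1→{B,C,E} P2→{Q,S}

IESDS → P1:{B,C,E} P2:{Q,S}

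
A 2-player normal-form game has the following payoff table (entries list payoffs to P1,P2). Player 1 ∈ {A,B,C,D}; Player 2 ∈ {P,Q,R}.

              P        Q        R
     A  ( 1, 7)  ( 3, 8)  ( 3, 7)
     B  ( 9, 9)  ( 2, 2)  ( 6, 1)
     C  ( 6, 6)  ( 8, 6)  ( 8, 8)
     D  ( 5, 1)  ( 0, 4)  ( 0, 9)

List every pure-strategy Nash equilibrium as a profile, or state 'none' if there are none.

(A,P): not NE [P1→B gives 9>1; P2→Q gives 8>7]
(A,Q): not NE [P1→C gives 8>3]
(A,R): not NE [P1→C gives 8>3; P2→Q gives 8>7]
(B,P): NE
(B,Q): not NE [P1→C gives 8>2; P2→P gives 9>2]
(B,R): not NE [P1→C gives 8>6; P2→P gives 9>1]
(C,P): not NE [P1→B gives 9>6; P2→R gives 8>6]
(C,Q): not NE [P2→R gives 8>6]
(C,R): NE
(D,P): not NE [P1→B gives 9>5; P2→R gives 9>1]
(D,Q): not NE [P1→C gives 8>0; P2→R gives 9>4]
(D,R): not NE [P1→C gives 8>0]

PSNE = {(B,P), (C,R)}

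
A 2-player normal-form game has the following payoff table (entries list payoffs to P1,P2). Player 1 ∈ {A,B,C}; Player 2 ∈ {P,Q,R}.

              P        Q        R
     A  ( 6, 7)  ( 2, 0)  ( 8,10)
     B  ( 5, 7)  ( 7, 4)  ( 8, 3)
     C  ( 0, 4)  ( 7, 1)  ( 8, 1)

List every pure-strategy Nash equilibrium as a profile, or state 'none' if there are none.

PSNE = {(A,R)}

(A,P): not NE [P2→R gives 10>7]
(A,Q): not NE [P1→C gives 7>2; P2→R gives 10>0]
(A,R): NE
(B,P): not NE [P1→A gives 6>5]
(B,Q): not NE [P2→P gives 7>4]
(B,R): not NE [P2→P gives 7>3]
(C,P): not NE [P1→A gives 6>0]
(C,Q): not NE [P2→P gives 4>1]
(C,R): not NE [P2→P gives 4>1]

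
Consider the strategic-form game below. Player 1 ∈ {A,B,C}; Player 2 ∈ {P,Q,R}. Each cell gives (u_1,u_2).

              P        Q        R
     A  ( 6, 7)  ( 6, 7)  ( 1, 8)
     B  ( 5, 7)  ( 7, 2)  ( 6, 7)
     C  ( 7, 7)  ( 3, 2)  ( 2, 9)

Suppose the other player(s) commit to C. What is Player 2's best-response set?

u_2(P vs C) = 7
u_2(Q vs C) = 2
u_2(R vs C) = 9
max payoff 9 at {R}

argmax u_2 = {R}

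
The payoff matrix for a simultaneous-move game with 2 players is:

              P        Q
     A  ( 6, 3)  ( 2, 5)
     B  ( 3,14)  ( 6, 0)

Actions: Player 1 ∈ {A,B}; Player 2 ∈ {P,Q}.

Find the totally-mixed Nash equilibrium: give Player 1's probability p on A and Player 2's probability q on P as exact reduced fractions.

(p,q) = (7/8, 4/7)

P1 indiff ⇒ q·6+(1-q)·2 = q·3+(1-q)·6 ⇒ q(3) = (1-q)(4) ⇒ q = 4/7
P2 indiff ⇒ p·3+(1-p)·14 = p·5+(1-p)·0 ⇒ p(-2) = (1-p)(-14) ⇒ p = 7/8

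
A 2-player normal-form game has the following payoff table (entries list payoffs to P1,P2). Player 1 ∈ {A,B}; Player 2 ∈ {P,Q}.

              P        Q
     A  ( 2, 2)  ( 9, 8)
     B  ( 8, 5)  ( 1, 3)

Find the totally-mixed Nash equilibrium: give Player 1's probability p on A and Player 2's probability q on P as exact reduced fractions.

P1 mixes 1/4 on A; P2 mixes 4/7 on P

P1 indiff ⇒ q·2+(1-q)·9 = q·8+(1-q)·1 ⇒ q(-6) = (1-q)(-8) ⇒ q = 4/7
P2 indiff ⇒ p·2+(1-p)·5 = p·8+(1-p)·3 ⇒ p(-6) = (1-p)(-2) ⇒ p = 1/4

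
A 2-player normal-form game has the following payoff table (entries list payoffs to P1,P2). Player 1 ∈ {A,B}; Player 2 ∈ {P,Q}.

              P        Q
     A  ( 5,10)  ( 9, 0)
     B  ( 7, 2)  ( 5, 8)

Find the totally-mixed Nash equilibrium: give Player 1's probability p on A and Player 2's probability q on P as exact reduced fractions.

P1 indiff ⇒ q·5+(1-q)·9 = q·7+(1-q)·5 ⇒ q(-2) = (1-q)(-4) ⇒ q = 2/3
P2 indiff ⇒ p·10+(1-p)·2 = p·0+(1-p)·8 ⇒ p(10) = (1-p)(6) ⇒ p = 3/8

P1 mixes 3/8 on A; P2 mixes 2/3 on P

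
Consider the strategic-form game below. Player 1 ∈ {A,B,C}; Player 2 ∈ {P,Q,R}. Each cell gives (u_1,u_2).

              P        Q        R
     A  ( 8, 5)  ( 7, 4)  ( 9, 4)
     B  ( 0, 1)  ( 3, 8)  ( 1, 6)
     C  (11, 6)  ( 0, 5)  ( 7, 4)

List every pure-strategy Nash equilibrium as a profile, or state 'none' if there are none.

(A,P): not NE [P1→C gives 11>8]
(A,Q): not NE [P2→P gives 5>4]
(A,R): not NE [P2→P gives 5>4]
(B,P): not NE [P1→C gives 11>0; P2→Q gives 8>1]
(B,Q): not NE [P1→A gives 7>3]
(B,R): not NE [P1→A gives 9>1; P2→Q gives 8>6]
(C,P): NE
(C,Q): not NE [P1→A gives 7>0; P2→P gives 6>5]
(C,R): not NE [P1→A gives 9>7; P2→P gives 6>4]

NE set: (C,P)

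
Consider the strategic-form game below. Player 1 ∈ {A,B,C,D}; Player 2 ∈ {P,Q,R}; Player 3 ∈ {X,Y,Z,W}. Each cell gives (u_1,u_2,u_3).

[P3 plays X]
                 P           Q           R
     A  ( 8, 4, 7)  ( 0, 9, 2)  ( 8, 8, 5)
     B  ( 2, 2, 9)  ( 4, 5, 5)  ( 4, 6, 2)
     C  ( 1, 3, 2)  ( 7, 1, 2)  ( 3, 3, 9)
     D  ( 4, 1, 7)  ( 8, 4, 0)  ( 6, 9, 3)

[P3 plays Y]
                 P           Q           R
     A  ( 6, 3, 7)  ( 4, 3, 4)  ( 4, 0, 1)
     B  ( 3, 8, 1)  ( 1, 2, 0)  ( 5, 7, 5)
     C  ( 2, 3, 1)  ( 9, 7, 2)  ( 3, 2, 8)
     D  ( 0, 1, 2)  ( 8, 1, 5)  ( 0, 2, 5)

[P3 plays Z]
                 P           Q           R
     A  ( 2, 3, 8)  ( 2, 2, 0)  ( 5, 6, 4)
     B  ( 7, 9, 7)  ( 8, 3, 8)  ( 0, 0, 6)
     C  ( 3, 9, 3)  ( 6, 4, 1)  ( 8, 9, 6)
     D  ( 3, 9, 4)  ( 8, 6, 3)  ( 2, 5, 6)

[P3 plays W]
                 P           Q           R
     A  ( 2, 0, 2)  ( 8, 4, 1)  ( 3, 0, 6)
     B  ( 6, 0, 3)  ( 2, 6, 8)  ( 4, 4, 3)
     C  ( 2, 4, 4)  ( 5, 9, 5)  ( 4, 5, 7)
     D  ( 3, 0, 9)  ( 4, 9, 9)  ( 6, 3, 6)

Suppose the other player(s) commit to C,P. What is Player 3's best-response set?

u_3(X vs C,P) = 2
u_3(Y vs C,P) = 1
u_3(Z vs C,P) = 3
u_3(W vs C,P) = 4
max payoff 4 at {W}

P3 best: {W}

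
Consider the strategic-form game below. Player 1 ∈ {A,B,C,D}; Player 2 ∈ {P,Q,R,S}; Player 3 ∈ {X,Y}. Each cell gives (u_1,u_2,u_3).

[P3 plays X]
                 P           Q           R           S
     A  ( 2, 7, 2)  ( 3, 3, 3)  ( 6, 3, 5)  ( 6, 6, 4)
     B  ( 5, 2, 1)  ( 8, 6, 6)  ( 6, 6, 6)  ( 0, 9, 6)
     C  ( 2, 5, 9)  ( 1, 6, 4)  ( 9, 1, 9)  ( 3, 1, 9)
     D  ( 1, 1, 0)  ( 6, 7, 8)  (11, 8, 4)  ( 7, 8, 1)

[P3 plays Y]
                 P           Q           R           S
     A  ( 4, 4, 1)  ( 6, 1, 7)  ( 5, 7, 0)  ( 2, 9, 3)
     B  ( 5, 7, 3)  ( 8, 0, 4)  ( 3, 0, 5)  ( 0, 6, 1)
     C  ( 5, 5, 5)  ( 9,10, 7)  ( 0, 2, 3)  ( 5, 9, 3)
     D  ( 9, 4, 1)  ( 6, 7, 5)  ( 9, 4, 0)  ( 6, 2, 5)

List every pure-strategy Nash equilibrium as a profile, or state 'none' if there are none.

PSNE = {(C,Q,Y), (D,R,X)}

(A,P,X): not NE [P1→B gives 5>2]
(A,P,Y): not NE [P1→D gives 9>4; P2→S gives 9>4; P3→X gives 2>1]
(A,Q,X): not NE [P1→B gives 8>3; P2→P gives 7>3; P3→Y gives 7>3]
(A,Q,Y): not NE [P1→C gives 9>6; P2→S gives 9>1]
(A,R,X): not NE [P1→D gives 11>6; P2→P gives 7>3]
(A,R,Y): not NE [P1→D gives 9>5; P2→S gives 9>7; P3→X gives 5>0]
(A,S,X): not NE [P1→D gives 7>6; P2→P gives 7>6]
(A,S,Y): not NE [P1→D gives 6>2; P3→X gives 4>3]
(B,P,X): not NE [P2→S gives 9>2; P3→Y gives 3>1]
(B,P,Y): not NE [P1→D gives 9>5]
(B,Q,X): not NE [P2→S gives 9>6]
(B,Q,Y): not NE [P1→C gives 9>8; P2→P gives 7>0; P3→X gives 6>4]
(B,R,X): not NE [P1→D gives 11>6; P2→S gives 9>6]
(B,R,Y): not NE [P1→D gives 9>3; P2→P gives 7>0; P3→X gives 6>5]
(B,S,X): not NE [P1→D gives 7>0]
(B,S,Y): not NE [P1→D gives 6>0; P2→P gives 7>6; P3→X gives 6>1]
(C,P,X): not NE [P1→B gives 5>2; P2→Q gives 6>5]
(C,P,Y): not NE [P1→D gives 9>5; P2→Q gives 10>5; P3→X gives 9>5]
(C,Q,X): not NE [P1→B gives 8>1; P3→Y gives 7>4]
(C,Q,Y): NE
(C,R,X): not NE [P1→D gives 11>9; P2→Q gives 6>1]
(C,R,Y): not NE [P1→D gives 9>0; P2→Q gives 10>2; P3→X gives 9>3]
(C,S,X): not NE [P1→D gives 7>3; P2→Q gives 6>1]
(C,S,Y): not NE [P1→D gives 6>5; P2→Q gives 10>9; P3→X gives 9>3]
(D,P,X): not NE [P1→B gives 5>1; P2→S gives 8>1; P3→Y gives 1>0]
(D,P,Y): not NE [P2→Q gives 7>4]
(D,Q,X): not NE [P1→B gives 8>6; P2→S gives 8>7]
(D,Q,Y): not NE [P1→C gives 9>6; P3→X gives 8>5]
(D,R,X): NE
(D,R,Y): not NE [P2→Q gives 7>4; P3→X gives 4>0]
(D,S,X): not NE [P3→Y gives 5>1]
(D,S,Y): not NE [P2→Q gives 7>2]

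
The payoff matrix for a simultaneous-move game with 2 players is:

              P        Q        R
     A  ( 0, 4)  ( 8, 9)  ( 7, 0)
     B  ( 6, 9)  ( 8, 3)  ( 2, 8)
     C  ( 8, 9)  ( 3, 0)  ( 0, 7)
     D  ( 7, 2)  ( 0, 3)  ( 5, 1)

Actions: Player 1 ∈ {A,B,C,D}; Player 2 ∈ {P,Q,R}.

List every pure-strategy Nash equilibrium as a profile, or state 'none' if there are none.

NE set: (A,Q), (C,P)

(A,P): not NE [P1→C gives 8>0; P2→Q gives 9>4]
(A,Q): NE
(A,R): not NE [P2→Q gives 9>0]
(B,P): not NE [P1→C gives 8>6]
(B,Q): not NE [P2→P gives 9>3]
(B,R): not NE [P1→A gives 7>2; P2→P gives 9>8]
(C,P): NE
(C,Q): not NE [P1→B gives 8>3; P2→P gives 9>0]
(C,R): not NE [P1→A gives 7>0; P2→P gives 9>7]
(D,P): not NE [P1→C gives 8>7; P2→Q gives 3>2]
(D,Q): not NE [P1→B gives 8>0]
(D,R): not NE [P1→A gives 7>5; P2→Q gives 3>1]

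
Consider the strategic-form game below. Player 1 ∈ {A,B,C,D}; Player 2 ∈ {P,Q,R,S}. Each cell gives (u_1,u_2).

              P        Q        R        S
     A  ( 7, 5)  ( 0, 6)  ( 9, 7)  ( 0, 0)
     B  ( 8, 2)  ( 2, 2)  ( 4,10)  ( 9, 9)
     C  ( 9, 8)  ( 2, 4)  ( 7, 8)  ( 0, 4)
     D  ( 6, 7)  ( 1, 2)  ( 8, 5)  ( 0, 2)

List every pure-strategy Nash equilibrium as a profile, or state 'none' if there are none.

(A,P): not NE [P1→C gives 9>7; P2→R gives 7>5]
(A,Q): not NE [P1→C gives 2>0; P2→R gives 7>6]
(A,R): NE
(A,S): not NE [P1→B gives 9>0; P2→R gives 7>0]
(B,P): not NE [P1→C gives 9>8; P2→R gives 10>2]
(B,Q): not NE [P2→R gives 10>2]
(B,R): not NE [P1→A gives 9>4]
(B,S): not NE [P2→R gives 10>9]
(C,P): NE
(C,Q): not NE [P2→R gives 8>4]
(C,R): not NE [P1→A gives 9>7]
(C,S): not NE [P1→B gives 9>0; P2→R gives 8>4]
(D,P): not NE [P1→C gives 9>6]
(D,Q): not NE [P1→C gives 2>1; P2→P gives 7>2]
(D,R): not NE [P1→A gives 9>8; P2→P gives 7>5]
(D,S): not NE [P1→B gives 9>0; P2→P gives 7>2]

Nash profiles: (A,R), (C,P)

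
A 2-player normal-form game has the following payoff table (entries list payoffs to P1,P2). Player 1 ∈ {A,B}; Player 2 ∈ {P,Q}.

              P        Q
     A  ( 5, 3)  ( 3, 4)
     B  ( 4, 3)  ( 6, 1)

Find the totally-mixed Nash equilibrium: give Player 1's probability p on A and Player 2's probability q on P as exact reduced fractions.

P1 indiff ⇒ q·5+(1-q)·3 = q·4+(1-q)·6 ⇒ q(1) = (1-q)(3) ⇒ q = 3/4
P2 indiff ⇒ p·3+(1-p)·3 = p·4+(1-p)·1 ⇒ p(-1) = (1-p)(-2) ⇒ p = 2/3

p=2/3, q=3/4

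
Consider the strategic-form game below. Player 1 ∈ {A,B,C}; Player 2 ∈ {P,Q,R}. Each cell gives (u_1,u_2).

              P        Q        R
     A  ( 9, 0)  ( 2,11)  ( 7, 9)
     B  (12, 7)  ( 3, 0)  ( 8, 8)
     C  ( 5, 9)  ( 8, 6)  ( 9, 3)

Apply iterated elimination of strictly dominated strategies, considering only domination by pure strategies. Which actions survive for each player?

Survivors P1:{B,C} P2:{P,R}

P1 drop A (B beats it: P:12>9 Q:3>2 R:8>7)
P2 drop Q (P beats it: B:7>0 C:9>6)
P1→{B,C} P2→{P,R}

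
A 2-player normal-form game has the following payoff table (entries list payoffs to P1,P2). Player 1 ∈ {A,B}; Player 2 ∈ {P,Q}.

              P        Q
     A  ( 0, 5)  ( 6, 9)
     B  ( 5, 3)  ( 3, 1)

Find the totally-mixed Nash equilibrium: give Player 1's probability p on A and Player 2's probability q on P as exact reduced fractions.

P1 indiff ⇒ q·0+(1-q)·6 = q·5+(1-q)·3 ⇒ q(-5) = (1-q)(-3) ⇒ q = 3/8
P2 indiff ⇒ p·5+(1-p)·3 = p·9+(1-p)·1 ⇒ p(-4) = (1-p)(-2) ⇒ p = 1/3

P1 mixes 1/3 on A; P2 mixes 3/8 on P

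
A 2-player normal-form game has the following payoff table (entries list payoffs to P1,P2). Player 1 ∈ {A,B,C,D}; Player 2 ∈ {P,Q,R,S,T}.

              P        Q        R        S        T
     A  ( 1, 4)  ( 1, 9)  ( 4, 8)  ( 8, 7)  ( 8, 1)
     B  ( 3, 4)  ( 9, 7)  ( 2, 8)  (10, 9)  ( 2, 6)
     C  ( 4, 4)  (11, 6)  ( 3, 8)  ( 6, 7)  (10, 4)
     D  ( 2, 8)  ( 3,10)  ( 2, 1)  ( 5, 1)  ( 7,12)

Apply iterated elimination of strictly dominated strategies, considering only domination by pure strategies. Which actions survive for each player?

P1 drop D (C beats it: P:4>2 Q:11>3 R:3>2 S:6>5 T:10>7)
P2 drop P (Q beats it: A:9>4 B:7>4 C:6>4)
P2 drop T (Q beats it: A:9>1 B:7>6 C:6>4)
P1→{A,B,C} P2→{Q,R,S}

Survivors P1:{A,B,C} P2:{Q,R,S}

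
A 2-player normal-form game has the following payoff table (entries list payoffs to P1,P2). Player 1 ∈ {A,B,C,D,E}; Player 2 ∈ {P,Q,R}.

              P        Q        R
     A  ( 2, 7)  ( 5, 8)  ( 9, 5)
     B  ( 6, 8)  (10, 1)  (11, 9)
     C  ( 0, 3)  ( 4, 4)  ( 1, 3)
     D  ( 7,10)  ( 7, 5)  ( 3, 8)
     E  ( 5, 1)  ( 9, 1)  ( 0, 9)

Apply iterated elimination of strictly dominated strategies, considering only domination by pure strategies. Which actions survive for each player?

Remaining: P1:{B,D} P2:{P,R}

P1 drop A (B beats it: P:6>2 Q:10>5 R:11>9)
P1 drop C (B beats it: P:6>0 Q:10>4 R:11>1)
P1 drop E (B beats it: P:6>5 Q:10>9 R:11>0)
P2 drop Q (P beats it: B:8>1 D:10>5)
P1→{B,D} P2→{P,R}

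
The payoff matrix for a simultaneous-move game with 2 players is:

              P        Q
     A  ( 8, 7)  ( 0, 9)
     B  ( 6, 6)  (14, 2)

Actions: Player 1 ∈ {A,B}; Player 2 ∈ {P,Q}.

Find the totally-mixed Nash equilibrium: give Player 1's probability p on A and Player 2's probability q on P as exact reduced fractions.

P1 indiff ⇒ q·8+(1-q)·0 = q·6+(1-q)·14 ⇒ q(2) = (1-q)(14) ⇒ q = 7/8
P2 indiff ⇒ p·7+(1-p)·6 = p·9+(1-p)·2 ⇒ p(-2) = (1-p)(-4) ⇒ p = 2/3

P1 mixes 2/3 on A; P2 mixes 7/8 on P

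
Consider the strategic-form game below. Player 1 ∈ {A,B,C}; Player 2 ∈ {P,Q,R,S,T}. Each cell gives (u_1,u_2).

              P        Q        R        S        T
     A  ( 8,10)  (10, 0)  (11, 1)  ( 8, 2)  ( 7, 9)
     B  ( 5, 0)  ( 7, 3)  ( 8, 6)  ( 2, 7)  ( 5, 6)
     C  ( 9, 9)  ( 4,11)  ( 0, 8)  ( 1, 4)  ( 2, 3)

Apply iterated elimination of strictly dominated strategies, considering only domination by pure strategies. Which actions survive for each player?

P1 drop B (A beats it: P:8>5 Q:10>7 R:11>8 S:8>2 T:7>5)
P2 drop R (P beats it: A:10>1 C:9>8)
P2 drop S (P beats it: A:10>2 C:9>4)
P2 drop T (P beats it: A:10>9 C:9>3)
P1→{A,C} P2→{P,Q}

Remaining: P1:{A,C} P2:{P,Q}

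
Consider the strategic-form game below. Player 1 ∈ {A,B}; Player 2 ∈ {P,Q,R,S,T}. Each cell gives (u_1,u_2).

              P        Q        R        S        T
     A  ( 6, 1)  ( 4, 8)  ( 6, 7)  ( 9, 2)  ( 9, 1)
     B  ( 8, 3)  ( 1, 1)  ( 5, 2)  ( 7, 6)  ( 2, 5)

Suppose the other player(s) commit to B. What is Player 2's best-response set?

u_2(P vs B) = 3
u_2(Q vs B) = 1
u_2(R vs B) = 2
u_2(S vs B) = 6
u_2(T vs B) = 5
max payoff 6 at {S}

BR_2 = {S}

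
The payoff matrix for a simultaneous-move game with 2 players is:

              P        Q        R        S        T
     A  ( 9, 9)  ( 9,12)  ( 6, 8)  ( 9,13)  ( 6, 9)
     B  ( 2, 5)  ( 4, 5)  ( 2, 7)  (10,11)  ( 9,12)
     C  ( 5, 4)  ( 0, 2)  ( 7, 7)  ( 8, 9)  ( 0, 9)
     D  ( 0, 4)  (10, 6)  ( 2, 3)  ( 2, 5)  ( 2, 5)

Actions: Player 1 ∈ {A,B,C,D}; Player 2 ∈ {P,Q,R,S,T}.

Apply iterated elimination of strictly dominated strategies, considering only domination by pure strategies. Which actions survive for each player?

P2 drop P (S beats it: A:13>9 B:11>5 C:9>4 D:5>4)
P2 drop R (S beats it: A:13>8 B:11>7 C:9>7 D:5>3)
P1 drop C (A beats it: Q:9>0 S:9>8 T:6>0)
P1→{A,B,D} P2→{Q,S,T}

Remaining: P1:{A,B,D} P2:{Q,S,T}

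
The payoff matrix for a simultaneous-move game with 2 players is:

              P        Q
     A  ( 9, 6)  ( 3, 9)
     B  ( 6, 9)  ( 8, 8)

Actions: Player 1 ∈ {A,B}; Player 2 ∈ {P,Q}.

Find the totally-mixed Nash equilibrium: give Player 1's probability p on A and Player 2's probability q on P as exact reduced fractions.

(p,q) = (1/4, 5/8)

P1 indiff ⇒ q·9+(1-q)·3 = q·6+(1-q)·8 ⇒ q(3) = (1-q)(5) ⇒ q = 5/8
P2 indiff ⇒ p·6+(1-p)·9 = p·9+(1-p)·8 ⇒ p(-3) = (1-p)(-1) ⇒ p = 1/4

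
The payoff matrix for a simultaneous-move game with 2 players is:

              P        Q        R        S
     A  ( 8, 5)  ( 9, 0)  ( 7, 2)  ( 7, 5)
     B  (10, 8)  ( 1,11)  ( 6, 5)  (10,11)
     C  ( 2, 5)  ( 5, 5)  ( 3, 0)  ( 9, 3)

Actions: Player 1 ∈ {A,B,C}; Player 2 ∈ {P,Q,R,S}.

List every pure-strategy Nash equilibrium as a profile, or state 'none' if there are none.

(A,P): not NE [P1→B gives 10>8]
(A,Q): not NE [P2→S gives 5>0]
(A,R): not NE [P2→S gives 5>2]
(A,S): not NE [P1→B gives 10>7]
(B,P): not NE [P2→S gives 11>8]
(B,Q): not NE [P1→A gives 9>1]
(B,R): not NE [P1→A gives 7>6; P2→S gives 11>5]
(B,S): NE
(C,P): not NE [P1→B gives 10>2]
(C,Q): not NE [P1→A gives 9>5]
(C,R): not NE [P1→A gives 7>3; P2→Q gives 5>0]
(C,S): not NE [P1→B gives 10>9; P2→Q gives 5>3]

Nash profiles: (B,S)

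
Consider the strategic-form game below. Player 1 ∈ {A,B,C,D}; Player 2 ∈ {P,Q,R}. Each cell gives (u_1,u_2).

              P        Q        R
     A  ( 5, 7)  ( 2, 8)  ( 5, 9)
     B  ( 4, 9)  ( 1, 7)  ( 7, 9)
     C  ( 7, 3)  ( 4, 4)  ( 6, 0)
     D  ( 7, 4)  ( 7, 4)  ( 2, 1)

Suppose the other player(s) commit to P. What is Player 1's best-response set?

u_1(A vs P) = 5
u_1(B vs P) = 4
u_1(C vs P) = 7
u_1(D vs P) = 7
max payoff 7 at {C,D}

P1 best: {C,D}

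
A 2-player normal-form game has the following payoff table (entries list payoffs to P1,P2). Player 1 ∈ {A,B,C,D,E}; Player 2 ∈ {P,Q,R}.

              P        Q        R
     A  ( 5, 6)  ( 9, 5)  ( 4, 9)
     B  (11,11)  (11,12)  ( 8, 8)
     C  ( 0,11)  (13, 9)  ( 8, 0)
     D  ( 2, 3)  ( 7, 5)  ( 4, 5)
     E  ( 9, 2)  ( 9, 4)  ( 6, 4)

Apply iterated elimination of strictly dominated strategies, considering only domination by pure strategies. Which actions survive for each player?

P1 drop A (B beats it: P:11>5 Q:11>9 R:8>4)
P1 drop D (B beats it: P:11>2 Q:11>7 R:8>4)
P1 drop E (B beats it: P:11>9 Q:11>9 R:8>6)
P2 drop R (P beats it: B:11>8 C:11>0)
P1→{B,C} P2→{P,Q}

Remaining: P1:{B,C} P2:{P,Q}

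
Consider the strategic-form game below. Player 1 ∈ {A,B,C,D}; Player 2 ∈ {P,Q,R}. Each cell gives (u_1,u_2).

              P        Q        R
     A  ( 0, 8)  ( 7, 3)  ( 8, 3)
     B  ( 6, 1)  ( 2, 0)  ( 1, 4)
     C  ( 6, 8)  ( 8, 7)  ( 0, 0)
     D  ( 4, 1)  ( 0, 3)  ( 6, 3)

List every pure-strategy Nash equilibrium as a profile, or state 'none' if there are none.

Nash profiles: (C,P)

(A,P): not NE [P1→C gives 6>0]
(A,Q): not NE [P1→C gives 8>7; P2→P gives 8>3]
(A,R): not NE [P2→P gives 8>3]
(B,P): not NE [P2→R gives 4>1]
(B,Q): not NE [P1→C gives 8>2; P2→R gives 4>0]
(B,R): not NE [P1→A gives 8>1]
(C,P): NE
(C,Q): not NE [P2→P gives 8>7]
(C,R): not NE [P1→A gives 8>0; P2→P gives 8>0]
(D,P): not NE [P1→C gives 6>4; P2→R gives 3>1]
(D,Q): not NE [P1→C gives 8>0]
(D,R): not NE [P1→A gives 8>6]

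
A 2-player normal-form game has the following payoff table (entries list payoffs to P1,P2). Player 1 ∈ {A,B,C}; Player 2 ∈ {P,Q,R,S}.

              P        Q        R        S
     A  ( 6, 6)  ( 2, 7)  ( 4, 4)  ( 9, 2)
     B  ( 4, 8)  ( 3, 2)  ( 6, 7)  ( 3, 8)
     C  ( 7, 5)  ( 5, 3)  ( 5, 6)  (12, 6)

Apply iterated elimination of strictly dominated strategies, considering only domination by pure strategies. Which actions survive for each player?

P1 drop A (C beats it: P:7>6 Q:5>2 R:5>4 S:12>9)
P2 drop Q (P beats it: B:8>2 C:5>3)
P1→{B,C} P2→{P,R,S}

Survivors P1:{B,C} P2:{P,R,S}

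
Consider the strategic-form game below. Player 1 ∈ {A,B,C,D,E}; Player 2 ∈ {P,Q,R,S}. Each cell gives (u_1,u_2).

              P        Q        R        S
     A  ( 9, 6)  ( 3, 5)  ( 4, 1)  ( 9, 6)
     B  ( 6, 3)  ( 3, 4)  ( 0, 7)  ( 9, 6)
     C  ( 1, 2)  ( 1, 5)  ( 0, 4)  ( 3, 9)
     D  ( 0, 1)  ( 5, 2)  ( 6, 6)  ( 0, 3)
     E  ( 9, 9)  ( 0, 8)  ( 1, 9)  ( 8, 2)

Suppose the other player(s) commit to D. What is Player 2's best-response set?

P2 best: {R}

u_2(P vs D) = 1
u_2(Q vs D) = 2
u_2(R vs D) = 6
u_2(S vs D) = 3
max payoff 6 at {R}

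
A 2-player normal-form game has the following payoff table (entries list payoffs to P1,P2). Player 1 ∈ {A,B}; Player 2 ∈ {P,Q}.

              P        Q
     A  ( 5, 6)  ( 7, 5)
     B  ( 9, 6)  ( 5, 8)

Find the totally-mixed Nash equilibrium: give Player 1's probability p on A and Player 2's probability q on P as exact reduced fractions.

P1 indiff ⇒ q·5+(1-q)·7 = q·9+(1-q)·5 ⇒ q(-4) = (1-q)(-2) ⇒ q = 1/3
P2 indiff ⇒ p·6+(1-p)·6 = p·5+(1-p)·8 ⇒ p(1) = (1-p)(2) ⇒ p = 2/3

p=2/3, q=1/3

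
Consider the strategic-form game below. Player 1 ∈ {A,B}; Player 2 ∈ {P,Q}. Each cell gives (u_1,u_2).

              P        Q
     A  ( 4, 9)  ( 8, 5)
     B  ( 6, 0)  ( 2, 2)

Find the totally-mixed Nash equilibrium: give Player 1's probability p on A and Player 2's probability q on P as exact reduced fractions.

p=1/3, q=3/4

P1 indiff ⇒ q·4+(1-q)·8 = q·6+(1-q)·2 ⇒ q(-2) = (1-q)(-6) ⇒ q = 3/4
P2 indiff ⇒ p·9+(1-p)·0 = p·5+(1-p)·2 ⇒ p(4) = (1-p)(2) ⇒ p = 1/3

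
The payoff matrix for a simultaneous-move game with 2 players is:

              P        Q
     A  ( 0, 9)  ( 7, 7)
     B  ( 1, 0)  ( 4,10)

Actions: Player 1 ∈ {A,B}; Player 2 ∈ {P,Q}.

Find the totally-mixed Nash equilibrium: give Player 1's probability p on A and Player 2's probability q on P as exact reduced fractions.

P1 indiff ⇒ q·0+(1-q)·7 = q·1+(1-q)·4 ⇒ q(-1) = (1-q)(-3) ⇒ q = 3/4
P2 indiff ⇒ p·9+(1-p)·0 = p·7+(1-p)·10 ⇒ p(2) = (1-p)(10) ⇒ p = 5/6

P1 mixes 5/6 on A; P2 mixes 3/4 on P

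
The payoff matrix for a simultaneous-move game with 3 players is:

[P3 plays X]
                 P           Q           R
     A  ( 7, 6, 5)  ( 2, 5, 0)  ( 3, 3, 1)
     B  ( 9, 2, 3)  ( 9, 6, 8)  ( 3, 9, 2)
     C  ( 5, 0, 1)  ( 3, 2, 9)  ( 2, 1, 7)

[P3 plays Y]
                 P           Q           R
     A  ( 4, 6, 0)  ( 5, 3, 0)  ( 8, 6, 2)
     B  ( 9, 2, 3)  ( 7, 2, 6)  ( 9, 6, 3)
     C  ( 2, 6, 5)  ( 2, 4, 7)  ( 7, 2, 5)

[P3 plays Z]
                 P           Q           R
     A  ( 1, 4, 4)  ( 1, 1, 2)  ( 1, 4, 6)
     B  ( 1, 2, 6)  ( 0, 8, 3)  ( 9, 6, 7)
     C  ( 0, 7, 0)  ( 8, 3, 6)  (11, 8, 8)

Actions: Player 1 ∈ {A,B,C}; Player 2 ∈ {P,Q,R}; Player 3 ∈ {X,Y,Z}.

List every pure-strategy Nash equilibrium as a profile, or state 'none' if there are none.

NE set: (C,R,Z)

(A,P,X): not NE [P1→B gives 9>7]
(A,P,Y): not NE [P1→B gives 9>4; P3→X gives 5>0]
(A,P,Z): not NE [P3→X gives 5>4]
(A,Q,X): not NE [P1→B gives 9>2; P2→P gives 6>5; P3→Z gives 2>0]
(A,Q,Y): not NE [P1→B gives 7>5; P2→R gives 6>3; P3→Z gives 2>0]
(A,Q,Z): not NE [P1→C gives 8>1; P2→R gives 4>1]
(A,R,X): not NE [P2→P gives 6>3; P3→Z gives 6>1]
(A,R,Y): not NE [P1→B gives 9>8; P3→Z gives 6>2]
(A,R,Z): not NE [P1→C gives 11>1]
(B,P,X): not NE [P2→R gives 9>2; P3→Z gives 6>3]
(B,P,Y): not NE [P2→R gives 6>2; P3→Z gives 6>3]
(B,P,Z): not NE [P2→Q gives 8>2]
(B,Q,X): not NE [P2→R gives 9>6]
(B,Q,Y): not NE [P2→R gives 6>2; P3→X gives 8>6]
(B,Q,Z): not NE [P1→C gives 8>0; P3→X gives 8>3]
(B,R,X): not NE [P3→Z gives 7>2]
(B,R,Y): not NE [P3→Z gives 7>3]
(B,R,Z): not NE [P1→C gives 11>9; P2→Q gives 8>6]
(C,P,X): not NE [P1→B gives 9>5; P2→Q gives 2>0; P3→Y gives 5>1]
(C,P,Y): not NE [P1→B gives 9>2]
(C,P,Z): not NE [P1→B gives 1>0; P2→R gives 8>7; P3→Y gives 5>0]
(C,Q,X): not NE [P1→B gives 9>3]
(C,Q,Y): not NE [P1→B gives 7>2; P2→P gives 6>4; P3→X gives 9>7]
(C,Q,Z): not NE [P2→R gives 8>3; P3→X gives 9>6]
(C,R,X): not NE [P1→B gives 3>2; P2→Q gives 2>1; P3→Z gives 8>7]
(C,R,Y): not NE [P1→B gives 9>7; P2→P gives 6>2; P3→Z gives 8>5]
(C,R,Z): NE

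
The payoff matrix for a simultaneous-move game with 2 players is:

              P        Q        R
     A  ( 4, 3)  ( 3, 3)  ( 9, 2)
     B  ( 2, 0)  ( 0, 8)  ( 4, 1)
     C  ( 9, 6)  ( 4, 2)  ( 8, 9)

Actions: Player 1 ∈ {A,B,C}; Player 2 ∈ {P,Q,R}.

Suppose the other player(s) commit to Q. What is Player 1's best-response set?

u_1(A vs Q) = 3
u_1(B vs Q) = 0
u_1(C vs Q) = 4
max payoff 4 at {C}

BR_1 = {C}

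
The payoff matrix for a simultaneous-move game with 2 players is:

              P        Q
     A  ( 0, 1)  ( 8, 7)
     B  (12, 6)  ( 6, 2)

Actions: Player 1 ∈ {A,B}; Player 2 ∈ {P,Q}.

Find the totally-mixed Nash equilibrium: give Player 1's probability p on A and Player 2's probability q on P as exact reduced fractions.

P1 indiff ⇒ q·0+(1-q)·8 = q·12+(1-q)·6 ⇒ q(-12) = (1-q)(-2) ⇒ q = 1/7
P2 indiff ⇒ p·1+(1-p)·6 = p·7+(1-p)·2 ⇒ p(-6) = (1-p)(-4) ⇒ p = 2/5

(p,q) = (2/5, 1/7)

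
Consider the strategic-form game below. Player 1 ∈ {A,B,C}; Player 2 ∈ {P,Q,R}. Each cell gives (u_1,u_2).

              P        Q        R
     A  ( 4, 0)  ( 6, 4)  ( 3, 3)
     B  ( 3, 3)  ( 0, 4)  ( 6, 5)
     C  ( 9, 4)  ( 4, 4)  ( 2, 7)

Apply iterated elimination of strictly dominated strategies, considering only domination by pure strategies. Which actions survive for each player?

P2 drop P (R beats it: A:3>0 B:5>3 C:7>4)
P1 drop C (A beats it: Q:6>4 R:3>2)
P1→{A,B} P2→{Q,R}

Survivors P1:{A,B} P2:{Q,R}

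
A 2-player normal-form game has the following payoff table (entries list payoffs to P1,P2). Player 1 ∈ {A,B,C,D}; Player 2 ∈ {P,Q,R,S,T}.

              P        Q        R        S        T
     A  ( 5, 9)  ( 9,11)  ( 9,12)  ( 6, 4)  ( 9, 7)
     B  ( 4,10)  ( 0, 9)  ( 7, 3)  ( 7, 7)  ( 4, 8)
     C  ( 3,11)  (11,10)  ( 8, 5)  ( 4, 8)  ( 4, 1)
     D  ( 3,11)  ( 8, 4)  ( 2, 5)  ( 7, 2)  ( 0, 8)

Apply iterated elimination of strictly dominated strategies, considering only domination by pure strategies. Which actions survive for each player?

Survivors P1:{A,C} P2:{P,Q,R}

P2 drop S (P beats it: A:9>4 B:10>7 C:11>8 D:11>2)
P1 drop B (A beats it: P:5>4 Q:9>0 R:9>7 T:9>4)
P1 drop D (A beats it: P:5>3 Q:9>8 R:9>2 T:9>0)
P2 drop T (P beats it: A:9>7 C:11>1)
P1→{A,C} P2→{P,Q,R}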